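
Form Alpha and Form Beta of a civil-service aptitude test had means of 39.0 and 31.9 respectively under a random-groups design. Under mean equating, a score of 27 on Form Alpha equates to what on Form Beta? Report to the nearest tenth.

19.9

Mean equating: y = x + (M_Y − M_X) = 27 + (31.9 − 39.0) = 19.9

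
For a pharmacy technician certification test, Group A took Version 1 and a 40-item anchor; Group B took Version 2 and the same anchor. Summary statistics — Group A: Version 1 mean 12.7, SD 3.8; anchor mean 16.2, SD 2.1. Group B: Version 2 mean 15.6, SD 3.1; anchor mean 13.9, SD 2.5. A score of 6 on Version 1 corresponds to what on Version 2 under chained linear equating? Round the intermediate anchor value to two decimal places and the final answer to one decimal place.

Version 1 → anchor (Group A): v = (2.1/3.8)(6 − 12.7) + 16.2 = 12.50
anchor → Version 2 (Group B): y = (3.1/2.5)(12.50 − 13.9) + 15.6 = 13.9

13.9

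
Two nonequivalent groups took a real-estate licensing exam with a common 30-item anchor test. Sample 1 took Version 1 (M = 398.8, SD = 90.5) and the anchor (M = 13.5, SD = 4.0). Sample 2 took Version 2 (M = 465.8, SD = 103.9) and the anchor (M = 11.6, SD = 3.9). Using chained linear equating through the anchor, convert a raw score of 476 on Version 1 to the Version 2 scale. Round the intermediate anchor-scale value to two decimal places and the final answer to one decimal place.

607.3

Version 1 → anchor (Sample 1): v = (4.0/90.5)(476 − 398.8) + 13.5 = 16.91
anchor → Version 2 (Sample 2): y = (103.9/3.9)(16.91 − 11.6) + 465.8 = 607.3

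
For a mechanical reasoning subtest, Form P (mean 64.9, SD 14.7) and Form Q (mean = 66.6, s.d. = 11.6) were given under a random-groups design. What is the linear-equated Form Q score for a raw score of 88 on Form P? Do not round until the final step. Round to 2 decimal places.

84.83

Linear equating: y = (SD_Y/SD_X)(x − M_X) + M_Y
y = (11.6/14.7)(88 − 64.9) + 66.6
y = 0.789116 × 23.1 + 66.6 = 18.2286 + 66.6 = 84.83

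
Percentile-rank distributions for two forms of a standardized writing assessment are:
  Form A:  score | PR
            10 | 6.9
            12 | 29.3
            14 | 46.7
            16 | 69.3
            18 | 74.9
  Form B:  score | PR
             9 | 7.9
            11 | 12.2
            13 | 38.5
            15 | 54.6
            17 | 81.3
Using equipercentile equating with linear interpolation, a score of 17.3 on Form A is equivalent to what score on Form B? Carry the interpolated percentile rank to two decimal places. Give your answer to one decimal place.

16.4

PR of 17.3 on Form A: 69.3 + (17.3 − 16)/(18 − 16) × (74.9 − 69.3) = 72.94
On Form B, PR 72.94 falls between score 15 (PR 54.6) and 17 (PR 81.3).
Interpolate: 15 + (72.94 − 54.6)/(81.3 − 54.6) × (17 − 15) = 16.4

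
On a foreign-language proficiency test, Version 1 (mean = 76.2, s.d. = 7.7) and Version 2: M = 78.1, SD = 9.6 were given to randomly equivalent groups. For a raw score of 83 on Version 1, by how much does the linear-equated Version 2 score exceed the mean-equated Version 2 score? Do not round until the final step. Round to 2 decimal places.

1.68

Mean-equated: 83 + (78.1 − 76.2) = 84.90
Linear-equated: (9.6/7.7)(83 − 76.2) + 78.1 = 86.578
Difference = 86.578 − 84.90 = 1.68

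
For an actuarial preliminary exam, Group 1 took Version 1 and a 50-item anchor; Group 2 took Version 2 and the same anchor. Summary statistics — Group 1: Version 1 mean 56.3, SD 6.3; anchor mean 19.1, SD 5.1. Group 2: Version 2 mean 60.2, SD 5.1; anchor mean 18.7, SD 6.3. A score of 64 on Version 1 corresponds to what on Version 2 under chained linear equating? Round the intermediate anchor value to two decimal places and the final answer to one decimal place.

Version 1 → anchor (Group 1): v = (5.1/6.3)(64 − 56.3) + 19.1 = 25.33
anchor → Version 2 (Group 2): y = (5.1/6.3)(25.33 − 18.7) + 60.2 = 65.6

65.6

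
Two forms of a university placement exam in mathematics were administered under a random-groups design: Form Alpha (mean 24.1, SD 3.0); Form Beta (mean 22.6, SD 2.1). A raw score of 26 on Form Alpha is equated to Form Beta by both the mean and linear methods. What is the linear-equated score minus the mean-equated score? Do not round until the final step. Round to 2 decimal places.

Mean-equated: 26 + (22.6 − 24.1) = 24.50
Linear-equated: (2.1/3.0)(26 − 24.1) + 22.6 = 23.930
Difference = 23.930 − 24.50 = -0.57

-0.57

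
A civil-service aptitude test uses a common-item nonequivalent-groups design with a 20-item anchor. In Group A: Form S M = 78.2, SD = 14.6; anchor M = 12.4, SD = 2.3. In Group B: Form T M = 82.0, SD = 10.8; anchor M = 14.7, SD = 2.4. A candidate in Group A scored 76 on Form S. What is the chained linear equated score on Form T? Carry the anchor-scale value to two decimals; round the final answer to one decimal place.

70.1

Form S → anchor (Group A): v = (2.3/14.6)(76 − 78.2) + 12.4 = 12.05
anchor → Form T (Group B): y = (10.8/2.4)(12.05 − 14.7) + 82.0 = 70.1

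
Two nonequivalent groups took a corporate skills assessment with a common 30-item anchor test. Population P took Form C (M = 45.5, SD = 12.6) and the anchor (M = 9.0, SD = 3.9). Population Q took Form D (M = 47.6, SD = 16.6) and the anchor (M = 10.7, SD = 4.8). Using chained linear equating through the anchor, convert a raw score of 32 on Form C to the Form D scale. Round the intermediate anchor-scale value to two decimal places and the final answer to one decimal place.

Form C → anchor (Population P): v = (3.9/12.6)(32 − 45.5) + 9.0 = 4.82
anchor → Form D (Population Q): y = (16.6/4.8)(4.82 − 10.7) + 47.6 = 27.3

27.3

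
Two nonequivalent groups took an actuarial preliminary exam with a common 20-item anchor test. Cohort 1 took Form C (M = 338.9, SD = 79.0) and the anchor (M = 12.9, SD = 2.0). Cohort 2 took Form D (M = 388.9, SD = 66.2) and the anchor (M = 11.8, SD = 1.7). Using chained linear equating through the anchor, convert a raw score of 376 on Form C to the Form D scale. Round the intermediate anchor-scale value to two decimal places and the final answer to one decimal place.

468.3

Form C → anchor (Cohort 1): v = (2.0/79.0)(376 − 338.9) + 12.9 = 13.84
anchor → Form D (Cohort 2): y = (66.2/1.7)(13.84 − 11.8) + 388.9 = 468.3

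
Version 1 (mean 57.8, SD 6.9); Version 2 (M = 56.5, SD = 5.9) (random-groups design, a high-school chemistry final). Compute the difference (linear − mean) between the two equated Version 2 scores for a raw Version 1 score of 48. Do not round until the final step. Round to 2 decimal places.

1.42

Mean-equated: 48 + (56.5 − 57.8) = 46.70
Linear-equated: (5.9/6.9)(48 − 57.8) + 56.5 = 48.120
Difference = 48.120 − 46.70 = 1.42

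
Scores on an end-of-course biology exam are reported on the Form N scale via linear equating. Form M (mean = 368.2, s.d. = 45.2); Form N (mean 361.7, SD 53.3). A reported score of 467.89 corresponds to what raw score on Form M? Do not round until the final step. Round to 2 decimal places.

458.25

Invert y = (SD_Y/SD_X)(x − M_X) + M_Y:
x = (SD_X/SD_Y)(y − M_Y) + M_X = (45.2/53.3)(467.89 − 361.7) + 368.2
x = 0.848030 × 106.190 + 368.2 = 458.25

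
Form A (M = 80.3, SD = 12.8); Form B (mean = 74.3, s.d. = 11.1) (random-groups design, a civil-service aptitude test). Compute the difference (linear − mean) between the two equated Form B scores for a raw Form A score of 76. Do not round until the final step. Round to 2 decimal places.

0.57

Mean-equated: 76 + (74.3 − 80.3) = 70.00
Linear-equated: (11.1/12.8)(76 − 80.3) + 74.3 = 70.571
Difference = 70.571 − 70.00 = 0.57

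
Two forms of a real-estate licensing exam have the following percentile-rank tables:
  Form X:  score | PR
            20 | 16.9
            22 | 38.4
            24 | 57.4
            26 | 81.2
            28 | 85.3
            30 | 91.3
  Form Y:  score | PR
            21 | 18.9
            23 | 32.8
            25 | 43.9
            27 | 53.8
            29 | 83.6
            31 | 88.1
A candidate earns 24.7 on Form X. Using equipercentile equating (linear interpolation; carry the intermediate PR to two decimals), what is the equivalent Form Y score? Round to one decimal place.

PR of 24.7 on Form X: 57.4 + (24.7 − 24)/(26 − 24) × (81.2 − 57.4) = 65.73
On Form Y, PR 65.73 falls between score 27 (PR 53.8) and 29 (PR 83.6).
Interpolate: 27 + (65.73 − 53.8)/(83.6 − 53.8) × (29 − 27) = 27.8

27.8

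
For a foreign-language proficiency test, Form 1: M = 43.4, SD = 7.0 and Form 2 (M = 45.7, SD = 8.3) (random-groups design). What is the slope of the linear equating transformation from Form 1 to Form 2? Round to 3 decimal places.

1.186

A = SD_Y / SD_X = 8.3 / 7.0 = 1.186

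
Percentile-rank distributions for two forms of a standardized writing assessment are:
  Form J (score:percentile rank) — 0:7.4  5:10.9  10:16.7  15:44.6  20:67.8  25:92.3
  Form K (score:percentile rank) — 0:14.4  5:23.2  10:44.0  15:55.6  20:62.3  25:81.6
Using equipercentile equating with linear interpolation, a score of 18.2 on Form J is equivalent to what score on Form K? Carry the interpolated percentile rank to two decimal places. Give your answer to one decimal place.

17.9

PR of 18.2 on Form J: 44.6 + (18.2 − 15)/(20 − 15) × (67.8 − 44.6) = 59.45
On Form K, PR 59.45 falls between score 15 (PR 55.6) and 20 (PR 62.3).
Interpolate: 15 + (59.45 − 55.6)/(62.3 − 55.6) × (20 − 15) = 17.9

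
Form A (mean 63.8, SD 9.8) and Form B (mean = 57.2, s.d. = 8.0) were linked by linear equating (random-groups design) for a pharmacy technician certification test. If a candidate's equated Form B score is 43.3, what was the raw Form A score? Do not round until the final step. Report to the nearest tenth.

Invert y = (SD_Y/SD_X)(x − M_X) + M_Y:
x = (SD_X/SD_Y)(y − M_Y) + M_X = (9.8/8.0)(43.3 − 57.2) + 63.8
x = 1.225000 × -13.900 + 63.8 = 46.8

46.8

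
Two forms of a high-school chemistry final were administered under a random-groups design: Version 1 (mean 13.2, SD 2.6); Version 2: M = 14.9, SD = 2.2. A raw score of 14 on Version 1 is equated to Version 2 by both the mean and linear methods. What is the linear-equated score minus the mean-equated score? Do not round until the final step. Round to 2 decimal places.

-0.12

Mean-equated: 14 + (14.9 − 13.2) = 15.70
Linear-equated: (2.2/2.6)(14 − 13.2) + 14.9 = 15.577
Difference = 15.577 − 15.70 = -0.12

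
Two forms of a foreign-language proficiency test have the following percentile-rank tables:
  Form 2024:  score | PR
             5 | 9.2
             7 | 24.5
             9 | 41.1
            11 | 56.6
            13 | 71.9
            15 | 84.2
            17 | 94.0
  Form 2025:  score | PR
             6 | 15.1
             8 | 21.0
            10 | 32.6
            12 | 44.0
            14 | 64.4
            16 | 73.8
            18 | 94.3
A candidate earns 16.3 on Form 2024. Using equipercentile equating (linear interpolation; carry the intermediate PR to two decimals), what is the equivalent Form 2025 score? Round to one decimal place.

17.6

PR of 16.3 on Form 2024: 84.2 + (16.3 − 15)/(17 − 15) × (94.0 − 84.2) = 90.57
On Form 2025, PR 90.57 falls between score 16 (PR 73.8) and 18 (PR 94.3).
Interpolate: 16 + (90.57 − 73.8)/(94.3 − 73.8) × (18 − 16) = 17.6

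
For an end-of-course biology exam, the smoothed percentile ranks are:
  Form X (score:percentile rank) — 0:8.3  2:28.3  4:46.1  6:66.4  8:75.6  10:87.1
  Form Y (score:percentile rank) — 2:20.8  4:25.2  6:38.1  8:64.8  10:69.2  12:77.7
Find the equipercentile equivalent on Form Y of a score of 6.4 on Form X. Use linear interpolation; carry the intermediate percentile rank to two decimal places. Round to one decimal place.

PR of 6.4 on Form X: 66.4 + (6.4 − 6)/(8 − 6) × (75.6 − 66.4) = 68.24
On Form Y, PR 68.24 falls between score 8 (PR 64.8) and 10 (PR 69.2).
Interpolate: 8 + (68.24 − 64.8)/(69.2 − 64.8) × (10 − 8) = 9.6

9.6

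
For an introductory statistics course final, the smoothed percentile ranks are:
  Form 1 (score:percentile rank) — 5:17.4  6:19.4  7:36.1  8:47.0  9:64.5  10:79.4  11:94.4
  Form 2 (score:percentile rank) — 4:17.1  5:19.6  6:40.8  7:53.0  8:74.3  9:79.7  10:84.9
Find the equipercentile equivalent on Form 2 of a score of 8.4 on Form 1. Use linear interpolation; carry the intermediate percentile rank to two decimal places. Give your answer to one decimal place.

PR of 8.4 on Form 1: 47.0 + (8.4 − 8)/(9 − 8) × (64.5 − 47.0) = 54.00
On Form 2, PR 54.00 falls between score 7 (PR 53.0) and 8 (PR 74.3).
Interpolate: 7 + (54.00 − 53.0)/(74.3 − 53.0) × (8 − 7) = 7.0

7.0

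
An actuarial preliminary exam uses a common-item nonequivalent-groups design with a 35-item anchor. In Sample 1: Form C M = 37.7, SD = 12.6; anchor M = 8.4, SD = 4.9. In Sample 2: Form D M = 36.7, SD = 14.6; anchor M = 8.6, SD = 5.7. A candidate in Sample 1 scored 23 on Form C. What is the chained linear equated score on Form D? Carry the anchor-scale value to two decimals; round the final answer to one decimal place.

21.5

Form C → anchor (Sample 1): v = (4.9/12.6)(23 − 37.7) + 8.4 = 2.68
anchor → Form D (Sample 2): y = (14.6/5.7)(2.68 − 8.6) + 36.7 = 21.5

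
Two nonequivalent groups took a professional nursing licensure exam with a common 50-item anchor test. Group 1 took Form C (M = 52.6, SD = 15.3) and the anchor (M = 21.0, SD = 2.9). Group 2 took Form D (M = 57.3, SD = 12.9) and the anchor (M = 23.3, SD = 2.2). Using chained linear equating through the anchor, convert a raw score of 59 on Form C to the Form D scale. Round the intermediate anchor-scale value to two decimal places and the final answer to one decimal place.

Form C → anchor (Group 1): v = (2.9/15.3)(59 − 52.6) + 21.0 = 22.21
anchor → Form D (Group 2): y = (12.9/2.2)(22.21 − 23.3) + 57.3 = 50.9

50.9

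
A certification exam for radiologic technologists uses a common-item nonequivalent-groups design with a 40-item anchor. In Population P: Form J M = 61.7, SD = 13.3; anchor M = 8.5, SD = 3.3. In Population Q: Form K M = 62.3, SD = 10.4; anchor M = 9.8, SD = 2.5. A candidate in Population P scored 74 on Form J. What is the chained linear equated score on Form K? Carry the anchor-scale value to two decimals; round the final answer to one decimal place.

Form J → anchor (Population P): v = (3.3/13.3)(74 − 61.7) + 8.5 = 11.55
anchor → Form K (Population Q): y = (10.4/2.5)(11.55 − 9.8) + 62.3 = 69.6

69.6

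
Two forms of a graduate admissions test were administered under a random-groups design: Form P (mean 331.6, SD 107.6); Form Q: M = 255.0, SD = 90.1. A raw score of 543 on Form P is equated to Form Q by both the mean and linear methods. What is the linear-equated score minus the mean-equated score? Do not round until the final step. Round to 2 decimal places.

Mean-equated: 543 + (255.0 − 331.6) = 466.40
Linear-equated: (90.1/107.6)(543 − 331.6) + 255.0 = 432.018
Difference = 432.018 − 466.40 = -34.38

-34.38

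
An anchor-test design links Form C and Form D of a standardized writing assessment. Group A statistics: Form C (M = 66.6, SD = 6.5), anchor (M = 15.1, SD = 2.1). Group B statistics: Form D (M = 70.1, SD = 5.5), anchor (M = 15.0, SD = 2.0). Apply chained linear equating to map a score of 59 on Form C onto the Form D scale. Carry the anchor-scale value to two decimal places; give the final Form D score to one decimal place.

Form C → anchor (Group A): v = (2.1/6.5)(59 − 66.6) + 15.1 = 12.64
anchor → Form D (Group B): y = (5.5/2.0)(12.64 − 15.0) + 70.1 = 63.6

63.6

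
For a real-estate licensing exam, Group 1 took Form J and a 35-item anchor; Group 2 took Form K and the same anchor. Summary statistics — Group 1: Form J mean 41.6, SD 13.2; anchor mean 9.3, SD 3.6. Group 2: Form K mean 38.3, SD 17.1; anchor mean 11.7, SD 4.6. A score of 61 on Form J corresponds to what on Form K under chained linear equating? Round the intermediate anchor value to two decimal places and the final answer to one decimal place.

49.0

Form J → anchor (Group 1): v = (3.6/13.2)(61 − 41.6) + 9.3 = 14.59
anchor → Form K (Group 2): y = (17.1/4.6)(14.59 − 11.7) + 38.3 = 49.0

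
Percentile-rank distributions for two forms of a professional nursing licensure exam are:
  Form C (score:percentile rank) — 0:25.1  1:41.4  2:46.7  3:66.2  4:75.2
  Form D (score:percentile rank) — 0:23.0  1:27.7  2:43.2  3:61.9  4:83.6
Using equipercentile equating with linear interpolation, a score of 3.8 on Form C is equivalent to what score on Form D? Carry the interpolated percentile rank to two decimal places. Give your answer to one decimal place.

PR of 3.8 on Form C: 66.2 + (3.8 − 3)/(4 − 3) × (75.2 − 66.2) = 73.40
On Form D, PR 73.40 falls between score 3 (PR 61.9) and 4 (PR 83.6).
Interpolate: 3 + (73.40 − 61.9)/(83.6 − 61.9) × (4 − 3) = 3.5

3.5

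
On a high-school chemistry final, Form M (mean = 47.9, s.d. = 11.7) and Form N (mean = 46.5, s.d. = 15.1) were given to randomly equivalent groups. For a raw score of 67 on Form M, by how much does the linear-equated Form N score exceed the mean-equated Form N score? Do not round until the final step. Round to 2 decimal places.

Mean-equated: 67 + (46.5 − 47.9) = 65.60
Linear-equated: (15.1/11.7)(67 − 47.9) + 46.5 = 71.150
Difference = 71.150 − 65.60 = 5.55

5.55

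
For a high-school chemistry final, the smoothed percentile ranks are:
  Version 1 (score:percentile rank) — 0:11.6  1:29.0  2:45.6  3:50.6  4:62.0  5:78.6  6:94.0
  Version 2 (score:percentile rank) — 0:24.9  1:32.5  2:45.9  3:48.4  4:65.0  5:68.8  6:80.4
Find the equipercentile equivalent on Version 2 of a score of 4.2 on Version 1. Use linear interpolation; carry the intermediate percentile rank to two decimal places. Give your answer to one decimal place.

PR of 4.2 on Version 1: 62.0 + (4.2 − 4)/(5 − 4) × (78.6 − 62.0) = 65.32
On Version 2, PR 65.32 falls between score 4 (PR 65.0) and 5 (PR 68.8).
Interpolate: 4 + (65.32 − 65.0)/(68.8 − 65.0) × (5 − 4) = 4.1

4.1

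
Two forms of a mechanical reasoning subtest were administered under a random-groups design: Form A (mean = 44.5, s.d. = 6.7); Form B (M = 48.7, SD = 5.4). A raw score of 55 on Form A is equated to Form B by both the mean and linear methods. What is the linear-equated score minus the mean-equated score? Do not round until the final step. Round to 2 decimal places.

-2.04

Mean-equated: 55 + (48.7 − 44.5) = 59.20
Linear-equated: (5.4/6.7)(55 − 44.5) + 48.7 = 57.163
Difference = 57.163 − 59.20 = -2.04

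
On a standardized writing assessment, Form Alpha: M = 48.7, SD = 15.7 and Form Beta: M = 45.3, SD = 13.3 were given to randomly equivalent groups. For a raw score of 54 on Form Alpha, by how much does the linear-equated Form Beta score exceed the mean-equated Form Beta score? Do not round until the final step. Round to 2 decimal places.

-0.81

Mean-equated: 54 + (45.3 − 48.7) = 50.60
Linear-equated: (13.3/15.7)(54 − 48.7) + 45.3 = 49.790
Difference = 49.790 − 50.60 = -0.81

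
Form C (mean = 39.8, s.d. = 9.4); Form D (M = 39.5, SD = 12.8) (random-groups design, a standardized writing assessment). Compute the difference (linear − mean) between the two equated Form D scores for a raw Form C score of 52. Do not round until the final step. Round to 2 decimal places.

4.41

Mean-equated: 52 + (39.5 − 39.8) = 51.70
Linear-equated: (12.8/9.4)(52 − 39.8) + 39.5 = 56.113
Difference = 56.113 − 51.70 = 4.41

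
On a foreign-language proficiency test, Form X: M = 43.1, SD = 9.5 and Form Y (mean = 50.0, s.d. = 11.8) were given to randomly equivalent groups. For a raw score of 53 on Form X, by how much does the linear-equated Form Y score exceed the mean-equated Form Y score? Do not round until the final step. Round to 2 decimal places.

2.40

Mean-equated: 53 + (50.0 − 43.1) = 59.90
Linear-equated: (11.8/9.5)(53 − 43.1) + 50.0 = 62.297
Difference = 62.297 − 59.90 = 2.40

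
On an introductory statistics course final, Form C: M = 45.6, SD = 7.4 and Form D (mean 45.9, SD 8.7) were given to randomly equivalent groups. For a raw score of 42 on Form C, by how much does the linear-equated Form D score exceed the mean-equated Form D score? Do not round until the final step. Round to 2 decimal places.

Mean-equated: 42 + (45.9 − 45.6) = 42.30
Linear-equated: (8.7/7.4)(42 − 45.6) + 45.9 = 41.668
Difference = 41.668 − 42.30 = -0.63

-0.63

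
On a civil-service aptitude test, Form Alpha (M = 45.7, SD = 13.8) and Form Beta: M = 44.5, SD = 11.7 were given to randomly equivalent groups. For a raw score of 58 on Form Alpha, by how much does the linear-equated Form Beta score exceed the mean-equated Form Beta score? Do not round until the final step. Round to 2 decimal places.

Mean-equated: 58 + (44.5 − 45.7) = 56.80
Linear-equated: (11.7/13.8)(58 − 45.7) + 44.5 = 54.928
Difference = 54.928 − 56.80 = -1.87

-1.87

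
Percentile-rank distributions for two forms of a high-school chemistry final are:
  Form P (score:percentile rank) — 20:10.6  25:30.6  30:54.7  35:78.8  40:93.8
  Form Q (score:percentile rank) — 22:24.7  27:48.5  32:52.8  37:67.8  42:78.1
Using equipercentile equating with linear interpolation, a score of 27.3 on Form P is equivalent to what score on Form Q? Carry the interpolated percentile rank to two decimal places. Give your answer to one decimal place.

PR of 27.3 on Form P: 30.6 + (27.3 − 25)/(30 − 25) × (54.7 − 30.6) = 41.69
On Form Q, PR 41.69 falls between score 22 (PR 24.7) and 27 (PR 48.5).
Interpolate: 22 + (41.69 − 24.7)/(48.5 − 24.7) × (27 − 22) = 25.6

25.6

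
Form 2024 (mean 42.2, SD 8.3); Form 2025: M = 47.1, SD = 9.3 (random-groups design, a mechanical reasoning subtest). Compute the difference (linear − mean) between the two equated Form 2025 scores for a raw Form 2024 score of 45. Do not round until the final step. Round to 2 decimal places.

0.34

Mean-equated: 45 + (47.1 − 42.2) = 49.90
Linear-equated: (9.3/8.3)(45 − 42.2) + 47.1 = 50.237
Difference = 50.237 − 49.90 = 0.34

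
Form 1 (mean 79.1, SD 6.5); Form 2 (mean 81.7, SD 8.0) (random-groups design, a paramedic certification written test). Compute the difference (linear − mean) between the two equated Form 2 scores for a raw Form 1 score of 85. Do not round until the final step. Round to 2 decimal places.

1.36

Mean-equated: 85 + (81.7 − 79.1) = 87.60
Linear-equated: (8.0/6.5)(85 − 79.1) + 81.7 = 88.962
Difference = 88.962 − 87.60 = 1.36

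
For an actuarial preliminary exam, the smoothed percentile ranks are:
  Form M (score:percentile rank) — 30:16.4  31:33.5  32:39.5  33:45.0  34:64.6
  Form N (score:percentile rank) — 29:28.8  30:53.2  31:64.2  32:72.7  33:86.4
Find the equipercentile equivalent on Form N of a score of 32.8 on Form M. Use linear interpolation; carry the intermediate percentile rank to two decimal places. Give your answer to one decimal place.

PR of 32.8 on Form M: 39.5 + (32.8 − 32)/(33 − 32) × (45.0 − 39.5) = 43.90
On Form N, PR 43.90 falls between score 29 (PR 28.8) and 30 (PR 53.2).
Interpolate: 29 + (43.90 − 28.8)/(53.2 − 28.8) × (30 − 29) = 29.6

29.6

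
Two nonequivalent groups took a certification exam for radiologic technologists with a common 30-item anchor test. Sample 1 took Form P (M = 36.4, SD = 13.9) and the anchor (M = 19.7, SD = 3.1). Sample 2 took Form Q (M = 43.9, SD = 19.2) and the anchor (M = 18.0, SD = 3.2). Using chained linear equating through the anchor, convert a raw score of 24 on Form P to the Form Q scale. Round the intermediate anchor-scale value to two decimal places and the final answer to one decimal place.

37.5

Form P → anchor (Sample 1): v = (3.1/13.9)(24 − 36.4) + 19.7 = 16.93
anchor → Form Q (Sample 2): y = (19.2/3.2)(16.93 − 18.0) + 43.9 = 37.5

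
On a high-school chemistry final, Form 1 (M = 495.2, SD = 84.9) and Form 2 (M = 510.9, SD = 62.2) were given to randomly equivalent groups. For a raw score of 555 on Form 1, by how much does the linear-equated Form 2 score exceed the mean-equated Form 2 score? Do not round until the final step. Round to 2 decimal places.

Mean-equated: 555 + (510.9 − 495.2) = 570.70
Linear-equated: (62.2/84.9)(555 − 495.2) + 510.9 = 554.711
Difference = 554.711 − 570.70 = -15.99

-15.99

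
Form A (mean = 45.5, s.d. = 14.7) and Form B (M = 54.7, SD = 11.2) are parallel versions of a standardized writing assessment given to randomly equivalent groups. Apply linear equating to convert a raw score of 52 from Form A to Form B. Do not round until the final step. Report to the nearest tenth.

Linear equating: y = (SD_Y/SD_X)(x − M_X) + M_Y
y = (11.2/14.7)(52 − 45.5) + 54.7
y = 0.761905 × 6.5 + 54.7 = 4.9524 + 54.7 = 59.7

59.7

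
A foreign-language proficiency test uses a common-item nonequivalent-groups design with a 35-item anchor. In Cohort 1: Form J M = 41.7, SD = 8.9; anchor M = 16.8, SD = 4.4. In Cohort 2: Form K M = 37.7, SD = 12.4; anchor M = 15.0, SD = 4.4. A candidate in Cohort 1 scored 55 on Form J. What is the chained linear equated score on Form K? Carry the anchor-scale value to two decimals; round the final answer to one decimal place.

61.3

Form J → anchor (Cohort 1): v = (4.4/8.9)(55 − 41.7) + 16.8 = 23.38
anchor → Form K (Cohort 2): y = (12.4/4.4)(23.38 − 15.0) + 37.7 = 61.3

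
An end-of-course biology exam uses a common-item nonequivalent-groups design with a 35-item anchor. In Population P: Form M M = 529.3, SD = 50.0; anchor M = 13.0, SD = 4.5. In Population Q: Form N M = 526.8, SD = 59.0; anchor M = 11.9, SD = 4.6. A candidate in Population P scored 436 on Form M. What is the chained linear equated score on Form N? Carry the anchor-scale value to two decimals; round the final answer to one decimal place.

Form M → anchor (Population P): v = (4.5/50.0)(436 − 529.3) + 13.0 = 4.60
anchor → Form N (Population Q): y = (59.0/4.6)(4.60 − 11.9) + 526.8 = 433.2

433.2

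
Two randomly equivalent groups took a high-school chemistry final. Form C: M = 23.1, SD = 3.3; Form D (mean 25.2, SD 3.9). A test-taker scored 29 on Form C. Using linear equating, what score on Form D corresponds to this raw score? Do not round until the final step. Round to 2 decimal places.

Linear equating: y = (SD_Y/SD_X)(x − M_X) + M_Y
y = (3.9/3.3)(29 − 23.1) + 25.2
y = 1.181818 × 5.9 + 25.2 = 6.9727 + 25.2 = 32.17

32.17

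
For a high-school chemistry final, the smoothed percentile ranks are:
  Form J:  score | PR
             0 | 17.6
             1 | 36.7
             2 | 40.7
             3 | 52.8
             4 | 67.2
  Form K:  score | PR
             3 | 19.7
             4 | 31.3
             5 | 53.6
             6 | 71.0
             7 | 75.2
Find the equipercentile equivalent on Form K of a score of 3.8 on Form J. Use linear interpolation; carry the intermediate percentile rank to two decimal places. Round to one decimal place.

PR of 3.8 on Form J: 52.8 + (3.8 − 3)/(4 − 3) × (67.2 − 52.8) = 64.32
On Form K, PR 64.32 falls between score 5 (PR 53.6) and 6 (PR 71.0).
Interpolate: 5 + (64.32 − 53.6)/(71.0 − 53.6) × (6 − 5) = 5.6

5.6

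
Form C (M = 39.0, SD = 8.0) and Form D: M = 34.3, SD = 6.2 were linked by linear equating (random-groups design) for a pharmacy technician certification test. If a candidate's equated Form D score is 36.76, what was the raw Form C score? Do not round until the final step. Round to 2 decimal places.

42.17

Invert y = (SD_Y/SD_X)(x − M_X) + M_Y:
x = (SD_X/SD_Y)(y − M_Y) + M_X = (8.0/6.2)(36.76 − 34.3) + 39.0
x = 1.290323 × 2.460 + 39.0 = 42.17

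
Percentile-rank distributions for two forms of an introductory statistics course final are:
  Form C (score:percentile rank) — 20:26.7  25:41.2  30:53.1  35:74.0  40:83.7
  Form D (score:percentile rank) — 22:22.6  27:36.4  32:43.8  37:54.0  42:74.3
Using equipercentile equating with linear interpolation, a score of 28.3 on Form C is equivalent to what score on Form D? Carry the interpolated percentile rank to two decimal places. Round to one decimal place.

PR of 28.3 on Form C: 41.2 + (28.3 − 25)/(30 − 25) × (53.1 − 41.2) = 49.05
On Form D, PR 49.05 falls between score 32 (PR 43.8) and 37 (PR 54.0).
Interpolate: 32 + (49.05 − 43.8)/(54.0 − 43.8) × (37 − 32) = 34.6

34.6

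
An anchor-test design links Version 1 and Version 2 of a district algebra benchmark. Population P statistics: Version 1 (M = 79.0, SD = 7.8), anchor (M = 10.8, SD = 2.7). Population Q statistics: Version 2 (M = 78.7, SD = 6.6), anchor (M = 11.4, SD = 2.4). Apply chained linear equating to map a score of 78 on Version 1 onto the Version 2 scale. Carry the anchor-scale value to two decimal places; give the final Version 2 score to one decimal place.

76.1

Version 1 → anchor (Population P): v = (2.7/7.8)(78 − 79.0) + 10.8 = 10.45
anchor → Version 2 (Population Q): y = (6.6/2.4)(10.45 − 11.4) + 78.7 = 76.1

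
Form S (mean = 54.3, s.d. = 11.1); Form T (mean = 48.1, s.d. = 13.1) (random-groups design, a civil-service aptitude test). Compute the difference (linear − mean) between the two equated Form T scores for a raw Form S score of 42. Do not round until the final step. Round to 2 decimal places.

-2.22

Mean-equated: 42 + (48.1 − 54.3) = 35.80
Linear-equated: (13.1/11.1)(42 − 54.3) + 48.1 = 33.584
Difference = 33.584 − 35.80 = -2.22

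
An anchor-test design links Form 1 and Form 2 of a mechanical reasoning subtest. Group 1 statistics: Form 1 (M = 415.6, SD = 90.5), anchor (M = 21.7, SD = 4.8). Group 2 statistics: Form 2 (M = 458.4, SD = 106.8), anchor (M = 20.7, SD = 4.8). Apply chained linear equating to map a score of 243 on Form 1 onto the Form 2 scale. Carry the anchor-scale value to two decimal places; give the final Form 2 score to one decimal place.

277.1

Form 1 → anchor (Group 1): v = (4.8/90.5)(243 − 415.6) + 21.7 = 12.55
anchor → Form 2 (Group 2): y = (106.8/4.8)(12.55 − 20.7) + 458.4 = 277.1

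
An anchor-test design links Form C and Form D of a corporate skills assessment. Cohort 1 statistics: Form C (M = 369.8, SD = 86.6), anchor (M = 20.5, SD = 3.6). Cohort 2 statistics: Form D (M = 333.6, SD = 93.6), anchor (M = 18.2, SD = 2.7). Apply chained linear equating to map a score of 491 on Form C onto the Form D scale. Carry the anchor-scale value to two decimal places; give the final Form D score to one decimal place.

Form C → anchor (Cohort 1): v = (3.6/86.6)(491 − 369.8) + 20.5 = 25.54
anchor → Form D (Cohort 2): y = (93.6/2.7)(25.54 − 18.2) + 333.6 = 588.1

588.1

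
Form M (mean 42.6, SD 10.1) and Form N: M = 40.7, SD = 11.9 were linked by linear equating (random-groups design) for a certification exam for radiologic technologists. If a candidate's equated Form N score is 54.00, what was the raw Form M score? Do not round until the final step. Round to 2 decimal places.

Invert y = (SD_Y/SD_X)(x − M_X) + M_Y:
x = (SD_X/SD_Y)(y − M_Y) + M_X = (10.1/11.9)(54.00 − 40.7) + 42.6
x = 0.848739 × 13.300 + 42.6 = 53.89

53.89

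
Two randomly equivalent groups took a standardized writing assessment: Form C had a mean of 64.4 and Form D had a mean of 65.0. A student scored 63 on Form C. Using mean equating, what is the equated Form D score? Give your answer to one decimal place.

63.6

Mean equating: y = x + (M_Y − M_X) = 63 + (65.0 − 64.4) = 63.6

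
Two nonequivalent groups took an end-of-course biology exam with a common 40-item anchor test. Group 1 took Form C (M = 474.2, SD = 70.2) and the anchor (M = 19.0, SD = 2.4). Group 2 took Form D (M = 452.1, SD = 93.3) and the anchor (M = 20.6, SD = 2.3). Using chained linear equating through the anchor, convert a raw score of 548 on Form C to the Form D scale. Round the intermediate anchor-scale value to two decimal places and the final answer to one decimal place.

Form C → anchor (Group 1): v = (2.4/70.2)(548 − 474.2) + 19.0 = 21.52
anchor → Form D (Group 2): y = (93.3/2.3)(21.52 − 20.6) + 452.1 = 489.4

489.4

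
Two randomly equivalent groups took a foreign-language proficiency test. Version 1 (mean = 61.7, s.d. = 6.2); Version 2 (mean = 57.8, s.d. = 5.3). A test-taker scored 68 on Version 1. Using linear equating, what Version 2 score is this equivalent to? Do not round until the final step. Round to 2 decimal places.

63.19

Linear equating: y = (SD_Y/SD_X)(x − M_X) + M_Y
y = (5.3/6.2)(68 − 61.7) + 57.8
y = 0.854839 × 6.3 + 57.8 = 5.3855 + 57.8 = 63.19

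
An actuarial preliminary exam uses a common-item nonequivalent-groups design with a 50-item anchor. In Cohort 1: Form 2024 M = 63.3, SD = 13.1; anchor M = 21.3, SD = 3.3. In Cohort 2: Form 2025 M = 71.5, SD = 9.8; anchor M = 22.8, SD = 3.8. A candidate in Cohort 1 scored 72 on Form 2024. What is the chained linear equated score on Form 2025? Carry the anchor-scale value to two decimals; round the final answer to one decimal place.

73.3

Form 2024 → anchor (Cohort 1): v = (3.3/13.1)(72 − 63.3) + 21.3 = 23.49
anchor → Form 2025 (Cohort 2): y = (9.8/3.8)(23.49 − 22.8) + 71.5 = 73.3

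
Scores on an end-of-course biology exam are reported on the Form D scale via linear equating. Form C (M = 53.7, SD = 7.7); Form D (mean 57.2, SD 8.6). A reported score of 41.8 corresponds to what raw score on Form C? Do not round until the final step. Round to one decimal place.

39.9

Invert y = (SD_Y/SD_X)(x − M_X) + M_Y:
x = (SD_X/SD_Y)(y − M_Y) + M_X = (7.7/8.6)(41.8 − 57.2) + 53.7
x = 0.895349 × -15.400 + 53.7 = 39.9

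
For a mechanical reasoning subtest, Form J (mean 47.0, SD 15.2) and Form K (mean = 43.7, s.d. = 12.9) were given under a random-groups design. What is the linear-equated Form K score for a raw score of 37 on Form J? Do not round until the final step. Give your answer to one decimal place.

35.2

Linear equating: y = (SD_Y/SD_X)(x − M_X) + M_Y
y = (12.9/15.2)(37 − 47.0) + 43.7
y = 0.848684 × -10.0 + 43.7 = -8.4868 + 43.7 = 35.2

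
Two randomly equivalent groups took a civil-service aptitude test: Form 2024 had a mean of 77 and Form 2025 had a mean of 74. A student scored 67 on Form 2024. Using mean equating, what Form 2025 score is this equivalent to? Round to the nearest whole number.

Mean equating: y = x + (M_Y − M_X) = 67 + (74 − 77) = 64

64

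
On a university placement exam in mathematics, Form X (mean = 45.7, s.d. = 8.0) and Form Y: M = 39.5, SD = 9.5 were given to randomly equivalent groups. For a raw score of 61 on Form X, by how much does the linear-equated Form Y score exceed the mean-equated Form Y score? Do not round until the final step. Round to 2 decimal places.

2.87

Mean-equated: 61 + (39.5 − 45.7) = 54.80
Linear-equated: (9.5/8.0)(61 − 45.7) + 39.5 = 57.669
Difference = 57.669 − 54.80 = 2.87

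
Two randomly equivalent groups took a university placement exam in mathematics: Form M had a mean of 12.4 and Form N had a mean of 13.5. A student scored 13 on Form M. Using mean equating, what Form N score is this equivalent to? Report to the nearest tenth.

14.1

Mean equating: y = x + (M_Y − M_X) = 13 + (13.5 − 12.4) = 14.1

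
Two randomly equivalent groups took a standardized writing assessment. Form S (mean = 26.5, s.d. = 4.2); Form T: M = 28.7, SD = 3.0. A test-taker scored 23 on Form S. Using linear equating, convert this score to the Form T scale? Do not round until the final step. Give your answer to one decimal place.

Linear equating: y = (SD_Y/SD_X)(x − M_X) + M_Y
y = (3.0/4.2)(23 − 26.5) + 28.7
y = 0.714286 × -3.5 + 28.7 = -2.5000 + 28.7 = 26.2

26.2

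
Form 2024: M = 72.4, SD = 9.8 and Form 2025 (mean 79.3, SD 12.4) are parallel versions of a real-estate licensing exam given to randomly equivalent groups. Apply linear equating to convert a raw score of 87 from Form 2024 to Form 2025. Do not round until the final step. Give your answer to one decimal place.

Linear equating: y = (SD_Y/SD_X)(x − M_X) + M_Y
y = (12.4/9.8)(87 − 72.4) + 79.3
y = 1.265306 × 14.6 + 79.3 = 18.4735 + 79.3 = 97.8

97.8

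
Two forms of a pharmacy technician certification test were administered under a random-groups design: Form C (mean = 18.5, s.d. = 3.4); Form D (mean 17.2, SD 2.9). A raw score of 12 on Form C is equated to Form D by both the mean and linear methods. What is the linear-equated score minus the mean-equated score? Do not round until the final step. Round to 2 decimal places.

Mean-equated: 12 + (17.2 − 18.5) = 10.70
Linear-equated: (2.9/3.4)(12 − 18.5) + 17.2 = 11.656
Difference = 11.656 − 10.70 = 0.96

0.96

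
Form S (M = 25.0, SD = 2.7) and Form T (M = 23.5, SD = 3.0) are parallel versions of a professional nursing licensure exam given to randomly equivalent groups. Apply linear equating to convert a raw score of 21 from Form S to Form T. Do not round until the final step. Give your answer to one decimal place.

Linear equating: y = (SD_Y/SD_X)(x − M_X) + M_Y
y = (3.0/2.7)(21 − 25.0) + 23.5
y = 1.111111 × -4.0 + 23.5 = -4.4444 + 23.5 = 19.1

19.1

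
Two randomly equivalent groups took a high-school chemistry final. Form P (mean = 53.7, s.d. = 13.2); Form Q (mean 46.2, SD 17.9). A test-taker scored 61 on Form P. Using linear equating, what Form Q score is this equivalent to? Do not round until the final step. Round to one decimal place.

56.1

Linear equating: y = (SD_Y/SD_X)(x − M_X) + M_Y
y = (17.9/13.2)(61 − 53.7) + 46.2
y = 1.356061 × 7.3 + 46.2 = 9.8992 + 46.2 = 56.1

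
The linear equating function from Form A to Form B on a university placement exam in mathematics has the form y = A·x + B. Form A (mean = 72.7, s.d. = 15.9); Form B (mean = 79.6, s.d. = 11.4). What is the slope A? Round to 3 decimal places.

0.717

A = SD_Y / SD_X = 11.4 / 15.9 = 0.717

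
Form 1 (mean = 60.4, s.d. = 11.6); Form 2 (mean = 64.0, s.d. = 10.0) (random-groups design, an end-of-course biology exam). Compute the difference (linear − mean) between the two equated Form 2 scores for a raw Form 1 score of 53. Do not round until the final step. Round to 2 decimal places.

Mean-equated: 53 + (64.0 − 60.4) = 56.60
Linear-equated: (10.0/11.6)(53 − 60.4) + 64.0 = 57.621
Difference = 57.621 − 56.60 = 1.02

1.02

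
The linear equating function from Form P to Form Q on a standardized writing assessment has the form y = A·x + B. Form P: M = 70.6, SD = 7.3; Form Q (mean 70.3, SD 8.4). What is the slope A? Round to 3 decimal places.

A = SD_Y / SD_X = 8.4 / 7.3 = 1.151

1.151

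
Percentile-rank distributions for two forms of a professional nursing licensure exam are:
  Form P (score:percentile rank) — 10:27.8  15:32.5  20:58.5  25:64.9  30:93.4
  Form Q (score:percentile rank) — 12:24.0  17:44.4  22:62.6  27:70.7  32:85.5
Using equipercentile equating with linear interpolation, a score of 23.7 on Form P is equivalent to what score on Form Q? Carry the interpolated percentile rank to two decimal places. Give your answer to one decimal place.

22.4

PR of 23.7 on Form P: 58.5 + (23.7 − 20)/(25 − 20) × (64.9 − 58.5) = 63.24
On Form Q, PR 63.24 falls between score 22 (PR 62.6) and 27 (PR 70.7).
Interpolate: 22 + (63.24 − 62.6)/(70.7 − 62.6) × (27 − 22) = 22.4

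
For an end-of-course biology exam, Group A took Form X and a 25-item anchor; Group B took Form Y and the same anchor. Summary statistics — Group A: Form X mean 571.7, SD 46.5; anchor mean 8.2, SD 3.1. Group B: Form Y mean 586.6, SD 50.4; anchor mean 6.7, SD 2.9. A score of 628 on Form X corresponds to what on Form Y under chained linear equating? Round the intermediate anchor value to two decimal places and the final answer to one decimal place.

Form X → anchor (Group A): v = (3.1/46.5)(628 − 571.7) + 8.2 = 11.95
anchor → Form Y (Group B): y = (50.4/2.9)(11.95 − 6.7) + 586.6 = 677.8

677.8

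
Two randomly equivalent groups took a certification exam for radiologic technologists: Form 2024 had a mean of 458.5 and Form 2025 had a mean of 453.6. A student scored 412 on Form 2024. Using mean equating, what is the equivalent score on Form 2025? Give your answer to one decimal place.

Mean equating: y = x + (M_Y − M_X) = 412 + (453.6 − 458.5) = 407.1

407.1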